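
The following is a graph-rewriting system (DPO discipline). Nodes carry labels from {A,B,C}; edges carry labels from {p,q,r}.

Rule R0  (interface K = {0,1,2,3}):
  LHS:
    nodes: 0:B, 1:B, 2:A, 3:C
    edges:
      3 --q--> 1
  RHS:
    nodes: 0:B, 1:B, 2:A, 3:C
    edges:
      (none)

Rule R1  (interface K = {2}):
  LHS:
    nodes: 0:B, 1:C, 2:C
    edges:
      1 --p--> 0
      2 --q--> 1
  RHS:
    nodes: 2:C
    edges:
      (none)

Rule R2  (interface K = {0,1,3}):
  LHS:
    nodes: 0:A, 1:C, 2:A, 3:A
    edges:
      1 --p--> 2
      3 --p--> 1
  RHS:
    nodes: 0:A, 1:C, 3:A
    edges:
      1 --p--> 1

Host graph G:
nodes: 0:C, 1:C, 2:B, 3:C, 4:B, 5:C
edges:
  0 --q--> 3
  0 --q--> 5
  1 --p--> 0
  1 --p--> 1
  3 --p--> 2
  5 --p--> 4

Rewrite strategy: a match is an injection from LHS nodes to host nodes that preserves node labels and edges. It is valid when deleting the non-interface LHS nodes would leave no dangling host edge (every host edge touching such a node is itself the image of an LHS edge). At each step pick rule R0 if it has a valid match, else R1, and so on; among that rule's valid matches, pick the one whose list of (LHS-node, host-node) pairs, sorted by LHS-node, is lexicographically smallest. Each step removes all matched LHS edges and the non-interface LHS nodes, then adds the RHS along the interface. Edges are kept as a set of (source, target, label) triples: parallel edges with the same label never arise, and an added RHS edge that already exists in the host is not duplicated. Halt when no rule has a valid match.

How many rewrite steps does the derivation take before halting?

Answer: 2

Rewrite trace:
start.  V:6 E:6  edges: 0-q->3 0-q->5 1-p->0 1-p->1 3-p->2 5-p->4
1. fire R1 via {0↦2, 1↦3, 2↦0}  →  V:4 E:4  edges: 0-q->5 1-p->0 1-p->1 5-p->4
2. fire R1 via {0↦4, 1↦5, 2↦0}  →  V:2 E:2  edges: 1-p->0 1-p->1
normal form: no rule applies after step 2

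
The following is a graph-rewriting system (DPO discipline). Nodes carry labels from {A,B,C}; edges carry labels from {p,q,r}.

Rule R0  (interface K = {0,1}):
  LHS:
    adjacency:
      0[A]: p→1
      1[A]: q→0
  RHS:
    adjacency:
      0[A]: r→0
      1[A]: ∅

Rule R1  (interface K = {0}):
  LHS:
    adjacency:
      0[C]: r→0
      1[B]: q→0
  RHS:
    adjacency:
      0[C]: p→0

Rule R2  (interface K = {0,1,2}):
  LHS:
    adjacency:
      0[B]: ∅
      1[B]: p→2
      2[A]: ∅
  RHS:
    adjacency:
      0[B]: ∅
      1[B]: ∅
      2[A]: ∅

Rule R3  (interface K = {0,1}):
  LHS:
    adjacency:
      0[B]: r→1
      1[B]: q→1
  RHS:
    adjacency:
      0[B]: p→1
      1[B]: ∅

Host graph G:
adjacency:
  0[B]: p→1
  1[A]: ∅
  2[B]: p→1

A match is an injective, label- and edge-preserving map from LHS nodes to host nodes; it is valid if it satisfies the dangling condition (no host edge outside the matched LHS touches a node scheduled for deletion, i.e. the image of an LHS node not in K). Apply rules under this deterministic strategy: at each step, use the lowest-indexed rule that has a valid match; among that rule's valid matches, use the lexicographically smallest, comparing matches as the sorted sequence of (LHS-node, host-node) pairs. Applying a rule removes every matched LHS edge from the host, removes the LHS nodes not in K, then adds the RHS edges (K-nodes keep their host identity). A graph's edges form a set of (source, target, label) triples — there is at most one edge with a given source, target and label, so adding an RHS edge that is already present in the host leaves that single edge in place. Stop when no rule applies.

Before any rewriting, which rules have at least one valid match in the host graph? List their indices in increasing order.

R0: no valid match — LHS pattern not found
R1: no valid match — LHS pattern not found
R2: 2 valid matches — {0↦0, 1↦2, 2↦1}, {0↦2, 1↦0, 2↦1}
R3: no valid match — LHS pattern not found

Answer: [R2]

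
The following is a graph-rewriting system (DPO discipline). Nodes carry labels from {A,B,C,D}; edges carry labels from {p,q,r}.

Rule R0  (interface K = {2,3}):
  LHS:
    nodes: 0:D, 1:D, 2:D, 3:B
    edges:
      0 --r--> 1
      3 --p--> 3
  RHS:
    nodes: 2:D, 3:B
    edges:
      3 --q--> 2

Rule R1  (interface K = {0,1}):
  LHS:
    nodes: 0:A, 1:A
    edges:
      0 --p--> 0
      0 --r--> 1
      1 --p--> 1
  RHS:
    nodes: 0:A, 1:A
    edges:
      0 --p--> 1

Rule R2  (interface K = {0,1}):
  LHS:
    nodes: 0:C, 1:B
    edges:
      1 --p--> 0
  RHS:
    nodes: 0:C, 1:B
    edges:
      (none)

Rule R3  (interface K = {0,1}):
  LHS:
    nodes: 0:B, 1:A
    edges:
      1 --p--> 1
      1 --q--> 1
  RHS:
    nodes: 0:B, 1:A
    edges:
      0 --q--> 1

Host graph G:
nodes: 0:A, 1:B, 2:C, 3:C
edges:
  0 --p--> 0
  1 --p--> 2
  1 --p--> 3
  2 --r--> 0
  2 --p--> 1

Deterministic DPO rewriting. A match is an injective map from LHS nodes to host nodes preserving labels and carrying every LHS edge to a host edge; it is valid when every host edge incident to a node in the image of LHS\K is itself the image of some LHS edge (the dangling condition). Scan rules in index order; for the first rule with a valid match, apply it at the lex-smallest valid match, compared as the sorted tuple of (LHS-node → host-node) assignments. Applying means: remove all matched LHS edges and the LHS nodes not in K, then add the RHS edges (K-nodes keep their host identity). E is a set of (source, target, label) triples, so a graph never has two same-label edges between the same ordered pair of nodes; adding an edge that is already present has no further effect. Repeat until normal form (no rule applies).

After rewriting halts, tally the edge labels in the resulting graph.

Answer: p:2 r:1

Rewrite trace:
start.  V:4 E:5  edges: 0-p->0 1-p->2 1-p->3 2-r->0 2-p->1
1. fire R2 via {0↦2, 1↦1}  →  V:4 E:4  edges: 0-p->0 1-p->3 2-r->0 2-p->1
2. fire R2 via {0↦3, 1↦1}  →  V:4 E:3  edges: 0-p->0 2-r->0 2-p->1
normal form: no rule applies after step 2
NF edges: [(0, 0, 'p'), (2, 0, 'r'), (2, 1, 'p')]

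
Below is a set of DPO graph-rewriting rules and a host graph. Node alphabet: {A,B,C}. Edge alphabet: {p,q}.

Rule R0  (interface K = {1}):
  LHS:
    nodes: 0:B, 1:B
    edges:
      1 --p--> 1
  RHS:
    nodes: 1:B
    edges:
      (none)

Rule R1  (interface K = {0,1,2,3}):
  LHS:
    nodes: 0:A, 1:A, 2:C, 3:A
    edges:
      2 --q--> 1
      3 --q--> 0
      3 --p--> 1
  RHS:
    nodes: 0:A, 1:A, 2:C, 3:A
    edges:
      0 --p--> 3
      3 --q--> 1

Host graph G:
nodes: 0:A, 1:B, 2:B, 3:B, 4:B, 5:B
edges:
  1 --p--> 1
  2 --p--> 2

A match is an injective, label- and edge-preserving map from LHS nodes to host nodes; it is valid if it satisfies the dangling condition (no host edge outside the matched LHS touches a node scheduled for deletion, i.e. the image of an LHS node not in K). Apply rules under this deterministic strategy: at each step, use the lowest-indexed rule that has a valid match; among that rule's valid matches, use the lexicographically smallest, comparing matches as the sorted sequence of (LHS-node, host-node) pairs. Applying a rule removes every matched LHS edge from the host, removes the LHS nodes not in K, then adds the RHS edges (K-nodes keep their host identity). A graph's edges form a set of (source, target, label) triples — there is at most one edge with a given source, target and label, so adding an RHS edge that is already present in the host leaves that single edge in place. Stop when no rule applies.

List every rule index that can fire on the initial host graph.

Answer: [R0]

Steps:
R0: 6 valid matches — {0↦3, 1↦1}, {0↦3, 1↦2}, {0↦4, 1↦1} (+3 more)
R1: no valid match — LHS pattern not found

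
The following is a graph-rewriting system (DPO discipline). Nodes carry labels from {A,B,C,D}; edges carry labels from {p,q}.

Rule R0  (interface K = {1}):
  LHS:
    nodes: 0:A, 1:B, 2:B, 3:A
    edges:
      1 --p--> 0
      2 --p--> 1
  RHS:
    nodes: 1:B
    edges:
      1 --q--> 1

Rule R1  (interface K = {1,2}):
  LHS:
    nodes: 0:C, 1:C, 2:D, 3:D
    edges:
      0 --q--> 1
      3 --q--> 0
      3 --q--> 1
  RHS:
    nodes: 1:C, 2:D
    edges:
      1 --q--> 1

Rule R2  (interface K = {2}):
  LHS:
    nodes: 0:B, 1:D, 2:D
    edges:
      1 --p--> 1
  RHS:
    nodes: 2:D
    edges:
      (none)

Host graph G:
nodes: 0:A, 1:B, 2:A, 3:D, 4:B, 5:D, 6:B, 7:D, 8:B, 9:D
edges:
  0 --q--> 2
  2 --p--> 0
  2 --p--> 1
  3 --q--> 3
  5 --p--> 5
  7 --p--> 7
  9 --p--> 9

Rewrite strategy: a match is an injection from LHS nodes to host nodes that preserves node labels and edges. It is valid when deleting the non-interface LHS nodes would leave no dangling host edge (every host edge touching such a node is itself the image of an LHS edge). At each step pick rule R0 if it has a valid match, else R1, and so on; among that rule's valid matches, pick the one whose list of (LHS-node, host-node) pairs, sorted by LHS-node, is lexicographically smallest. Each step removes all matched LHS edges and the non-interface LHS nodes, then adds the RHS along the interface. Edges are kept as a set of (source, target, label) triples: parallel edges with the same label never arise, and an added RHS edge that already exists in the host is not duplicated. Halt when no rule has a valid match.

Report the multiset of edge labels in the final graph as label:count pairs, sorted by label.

Answer: p:2 q:2

Rewrite trace:
[0] host  ⇒  10 nodes, 7 edges  {0-q->2 2-p->0 2-p->1 3-q->3 5-p->5 7-p->7 9-p->9}
[1] R2 @ {0↦4, 1↦5, 2↦3}  ⇒  8 nodes, 6 edges  {0-q->2 2-p->0 2-p->1 3-q->3 7-p->7 9-p->9}
[2] R2 @ {0↦6, 1↦7, 2↦3}  ⇒  6 nodes, 5 edges  {0-q->2 2-p->0 2-p->1 3-q->3 9-p->9}
[3] R2 @ {0↦8, 1↦9, 2↦3}  ⇒  4 nodes, 4 edges  {0-q->2 2-p->0 2-p->1 3-q->3}
normal form: no rule applies after step 3
NF edges: [(0, 2, 'q'), (2, 0, 'p'), (2, 1, 'p'), (3, 3, 'q')]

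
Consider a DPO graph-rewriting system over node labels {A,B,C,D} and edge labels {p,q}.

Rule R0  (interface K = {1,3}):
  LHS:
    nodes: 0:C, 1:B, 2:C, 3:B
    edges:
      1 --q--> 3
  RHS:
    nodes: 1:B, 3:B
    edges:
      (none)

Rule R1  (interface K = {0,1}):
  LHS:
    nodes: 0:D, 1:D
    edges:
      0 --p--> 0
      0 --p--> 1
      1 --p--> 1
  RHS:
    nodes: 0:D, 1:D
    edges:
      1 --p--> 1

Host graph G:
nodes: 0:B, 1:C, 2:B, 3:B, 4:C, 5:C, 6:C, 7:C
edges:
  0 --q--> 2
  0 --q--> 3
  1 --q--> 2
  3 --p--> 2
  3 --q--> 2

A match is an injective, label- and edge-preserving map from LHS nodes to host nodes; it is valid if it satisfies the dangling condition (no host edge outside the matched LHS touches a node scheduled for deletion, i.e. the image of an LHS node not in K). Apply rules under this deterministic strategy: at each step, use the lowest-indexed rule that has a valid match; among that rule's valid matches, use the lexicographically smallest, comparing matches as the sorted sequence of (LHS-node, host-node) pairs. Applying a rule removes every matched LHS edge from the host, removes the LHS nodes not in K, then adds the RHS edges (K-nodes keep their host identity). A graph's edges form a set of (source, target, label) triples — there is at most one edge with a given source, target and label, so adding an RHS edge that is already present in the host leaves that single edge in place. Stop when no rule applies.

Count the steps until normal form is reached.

start.  V:8 E:5  edges: 0-q->2 0-q->3 1-q->2 3-p->2 3-q->2
1. fire R0 via {0↦4, 1↦0, 2↦5, 3↦2}  →  V:6 E:4  edges: 0-q->3 1-q->2 3-p->2 3-q->2
2. fire R0 via {0↦6, 1↦0, 2↦7, 3↦3}  →  V:4 E:3  edges: 1-q->2 3-p->2 3-q->2
final graph: no rule applies after step 2

Answer: 2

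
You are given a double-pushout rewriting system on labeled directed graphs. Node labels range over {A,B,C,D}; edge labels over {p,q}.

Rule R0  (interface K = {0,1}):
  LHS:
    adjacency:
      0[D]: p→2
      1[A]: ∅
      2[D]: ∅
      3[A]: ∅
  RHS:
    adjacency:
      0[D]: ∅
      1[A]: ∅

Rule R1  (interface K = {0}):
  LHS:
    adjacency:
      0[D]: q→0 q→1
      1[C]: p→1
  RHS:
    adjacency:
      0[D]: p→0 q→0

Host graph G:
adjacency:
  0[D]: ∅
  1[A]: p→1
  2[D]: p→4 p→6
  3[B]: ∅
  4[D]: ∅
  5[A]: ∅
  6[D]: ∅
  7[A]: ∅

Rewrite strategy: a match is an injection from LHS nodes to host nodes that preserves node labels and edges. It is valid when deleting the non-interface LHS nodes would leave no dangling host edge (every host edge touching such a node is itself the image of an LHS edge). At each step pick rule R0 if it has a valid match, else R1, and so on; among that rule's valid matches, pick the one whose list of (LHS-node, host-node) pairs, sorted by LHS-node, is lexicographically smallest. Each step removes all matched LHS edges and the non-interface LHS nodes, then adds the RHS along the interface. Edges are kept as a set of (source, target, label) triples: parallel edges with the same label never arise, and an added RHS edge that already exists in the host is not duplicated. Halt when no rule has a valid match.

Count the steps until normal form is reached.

Answer: 2

Rewrite trace:
start.  V:8 E:3  edges: 1-p->1 2-p->4 2-p->6
1. fire R0 via {0↦2, 1↦1, 2↦4, 3↦5}  →  V:6 E:2  edges: 1-p->1 2-p->6
2. fire R0 via {0↦2, 1↦1, 2↦6, 3↦7}  →  V:4 E:1  edges: 1-p->1
final graph: no rule applies after step 2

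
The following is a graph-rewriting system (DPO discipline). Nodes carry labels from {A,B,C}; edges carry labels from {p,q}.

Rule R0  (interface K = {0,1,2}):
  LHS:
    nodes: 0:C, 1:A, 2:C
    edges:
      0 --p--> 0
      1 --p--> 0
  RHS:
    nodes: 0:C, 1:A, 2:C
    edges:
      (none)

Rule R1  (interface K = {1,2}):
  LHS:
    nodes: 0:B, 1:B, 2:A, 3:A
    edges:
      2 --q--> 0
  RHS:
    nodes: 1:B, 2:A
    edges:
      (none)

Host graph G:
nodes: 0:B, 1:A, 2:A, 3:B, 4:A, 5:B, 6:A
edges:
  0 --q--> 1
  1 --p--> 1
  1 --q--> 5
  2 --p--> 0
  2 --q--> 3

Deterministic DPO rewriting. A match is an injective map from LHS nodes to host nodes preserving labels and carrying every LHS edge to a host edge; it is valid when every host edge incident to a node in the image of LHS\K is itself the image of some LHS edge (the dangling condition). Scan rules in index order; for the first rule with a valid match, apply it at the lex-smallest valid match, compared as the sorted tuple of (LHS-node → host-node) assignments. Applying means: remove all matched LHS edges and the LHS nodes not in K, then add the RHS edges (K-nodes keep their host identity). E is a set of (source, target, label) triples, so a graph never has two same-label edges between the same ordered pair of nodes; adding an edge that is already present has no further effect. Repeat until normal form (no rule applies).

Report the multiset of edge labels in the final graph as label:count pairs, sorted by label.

start.  V:7 E:5  edges: 0-q->1 1-p->1 1-q->5 2-p->0 2-q->3
1. fire R1 via {0↦3, 1↦0, 2↦2, 3↦4}  →  V:5 E:4  edges: 0-q->1 1-p->1 1-q->5 2-p->0
2. fire R1 via {0↦5, 1↦0, 2↦1, 3↦6}  →  V:3 E:3  edges: 0-q->1 1-p->1 2-p->0
normal form: no rule applies after step 2
NF edges: [(0, 1, 'q'), (1, 1, 'p'), (2, 0, 'p')]

Answer: p:2 q:1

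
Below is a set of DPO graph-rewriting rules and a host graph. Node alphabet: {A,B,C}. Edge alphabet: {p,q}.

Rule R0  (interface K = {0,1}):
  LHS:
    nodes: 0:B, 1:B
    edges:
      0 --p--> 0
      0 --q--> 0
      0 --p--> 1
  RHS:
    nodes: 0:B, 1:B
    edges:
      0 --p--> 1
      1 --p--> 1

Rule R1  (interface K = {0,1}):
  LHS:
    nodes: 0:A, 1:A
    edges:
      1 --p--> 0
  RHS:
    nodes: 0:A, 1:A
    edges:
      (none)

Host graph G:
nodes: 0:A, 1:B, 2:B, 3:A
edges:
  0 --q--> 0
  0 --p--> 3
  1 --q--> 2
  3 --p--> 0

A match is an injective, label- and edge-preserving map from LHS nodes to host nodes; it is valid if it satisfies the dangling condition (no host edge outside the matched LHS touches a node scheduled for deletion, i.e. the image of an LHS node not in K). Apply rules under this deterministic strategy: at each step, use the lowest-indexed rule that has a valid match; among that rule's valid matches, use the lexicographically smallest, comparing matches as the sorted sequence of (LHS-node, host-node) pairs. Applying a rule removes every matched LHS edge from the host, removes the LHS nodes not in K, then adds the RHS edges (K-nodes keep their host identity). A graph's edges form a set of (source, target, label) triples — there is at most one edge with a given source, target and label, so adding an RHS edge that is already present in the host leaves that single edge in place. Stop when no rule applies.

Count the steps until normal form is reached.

[0] host  ⇒  4 nodes, 4 edges  {0-q->0 0-p->3 1-q->2 3-p->0}
[1] R1 @ {0↦0, 1↦3}  ⇒  4 nodes, 3 edges  {0-q->0 0-p->3 1-q->2}
[2] R1 @ {0↦3, 1↦0}  ⇒  4 nodes, 2 edges  {0-q->0 1-q->2}
normal form: no rule applies after step 2

Answer: 2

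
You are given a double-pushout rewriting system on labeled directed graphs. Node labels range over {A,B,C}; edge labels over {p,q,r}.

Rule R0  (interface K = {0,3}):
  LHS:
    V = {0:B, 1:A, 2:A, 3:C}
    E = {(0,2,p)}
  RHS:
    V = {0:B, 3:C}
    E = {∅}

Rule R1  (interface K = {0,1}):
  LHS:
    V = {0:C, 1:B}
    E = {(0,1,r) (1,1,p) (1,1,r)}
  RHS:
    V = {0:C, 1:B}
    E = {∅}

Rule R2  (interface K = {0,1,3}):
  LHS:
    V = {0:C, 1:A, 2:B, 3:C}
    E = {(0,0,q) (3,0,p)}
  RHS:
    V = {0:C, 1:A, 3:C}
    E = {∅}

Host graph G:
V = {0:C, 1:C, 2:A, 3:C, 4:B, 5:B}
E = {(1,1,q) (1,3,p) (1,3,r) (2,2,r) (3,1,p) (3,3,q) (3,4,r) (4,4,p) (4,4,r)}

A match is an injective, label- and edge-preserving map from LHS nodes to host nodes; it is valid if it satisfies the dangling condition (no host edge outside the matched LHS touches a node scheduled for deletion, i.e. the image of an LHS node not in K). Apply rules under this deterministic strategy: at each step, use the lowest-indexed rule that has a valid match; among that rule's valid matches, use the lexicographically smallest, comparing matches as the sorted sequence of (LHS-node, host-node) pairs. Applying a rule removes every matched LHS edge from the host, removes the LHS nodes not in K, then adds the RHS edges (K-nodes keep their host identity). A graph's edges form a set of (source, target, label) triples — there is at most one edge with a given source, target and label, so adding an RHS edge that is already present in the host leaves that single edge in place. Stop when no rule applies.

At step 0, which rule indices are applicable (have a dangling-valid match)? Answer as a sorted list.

R0: no valid match — LHS pattern not found
R1: 1 valid match — {0↦3, 1↦4}
R2: 2 valid matches — {0↦1, 1↦2, 2↦5, 3↦3}, {0↦3, 1↦2, 2↦5, 3↦1}

Answer: [R1,R2]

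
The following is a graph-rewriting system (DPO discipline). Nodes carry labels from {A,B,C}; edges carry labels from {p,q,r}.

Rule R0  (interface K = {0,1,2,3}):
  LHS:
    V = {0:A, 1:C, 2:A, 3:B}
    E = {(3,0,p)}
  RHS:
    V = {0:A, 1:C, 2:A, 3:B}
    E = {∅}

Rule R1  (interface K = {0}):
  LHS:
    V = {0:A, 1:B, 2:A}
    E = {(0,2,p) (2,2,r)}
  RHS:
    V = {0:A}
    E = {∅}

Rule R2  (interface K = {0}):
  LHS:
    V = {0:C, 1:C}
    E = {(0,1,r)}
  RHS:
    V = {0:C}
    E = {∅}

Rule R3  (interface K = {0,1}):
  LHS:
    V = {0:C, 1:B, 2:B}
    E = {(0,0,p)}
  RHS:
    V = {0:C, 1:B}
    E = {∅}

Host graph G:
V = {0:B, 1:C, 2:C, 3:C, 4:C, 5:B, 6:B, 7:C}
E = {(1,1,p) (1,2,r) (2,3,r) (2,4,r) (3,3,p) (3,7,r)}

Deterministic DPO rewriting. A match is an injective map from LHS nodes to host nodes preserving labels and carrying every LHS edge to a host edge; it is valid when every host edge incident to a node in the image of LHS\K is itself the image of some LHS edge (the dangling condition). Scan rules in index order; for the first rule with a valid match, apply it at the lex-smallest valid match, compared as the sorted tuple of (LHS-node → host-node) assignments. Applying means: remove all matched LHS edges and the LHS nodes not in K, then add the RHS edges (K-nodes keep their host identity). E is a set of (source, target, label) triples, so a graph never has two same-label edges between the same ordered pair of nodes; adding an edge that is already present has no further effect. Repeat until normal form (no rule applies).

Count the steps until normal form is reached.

Answer: 6

Rewrite trace:
initial: |V|=8 |E|=6  E = 1-p->1 1-r->2 2-r->3 2-r->4 3-p->3 3-r->7
step 1: apply R2 at {0↦2, 1↦4}  → |V|=7 |E|=5  E = 1-p->1 1-r->2 2-r->3 3-p->3 3-r->7
step 2: apply R2 at {0↦3, 1↦7}  → |V|=6 |E|=4  E = 1-p->1 1-r->2 2-r->3 3-p->3
step 3: apply R3 at {0↦1, 1↦0, 2↦5}  → |V|=5 |E|=3  E = 1-r->2 2-r->3 3-p->3
step 4: apply R3 at {0↦3, 1↦0, 2↦6}  → |V|=4 |E|=2  E = 1-r->2 2-r->3
step 5: apply R2 at {0↦2, 1↦3}  → |V|=3 |E|=1  E = 1-r->2
step 6: apply R2 at {0↦1, 1↦2}  → |V|=2 |E|=0  E = ∅
halt: no rule applies after step 6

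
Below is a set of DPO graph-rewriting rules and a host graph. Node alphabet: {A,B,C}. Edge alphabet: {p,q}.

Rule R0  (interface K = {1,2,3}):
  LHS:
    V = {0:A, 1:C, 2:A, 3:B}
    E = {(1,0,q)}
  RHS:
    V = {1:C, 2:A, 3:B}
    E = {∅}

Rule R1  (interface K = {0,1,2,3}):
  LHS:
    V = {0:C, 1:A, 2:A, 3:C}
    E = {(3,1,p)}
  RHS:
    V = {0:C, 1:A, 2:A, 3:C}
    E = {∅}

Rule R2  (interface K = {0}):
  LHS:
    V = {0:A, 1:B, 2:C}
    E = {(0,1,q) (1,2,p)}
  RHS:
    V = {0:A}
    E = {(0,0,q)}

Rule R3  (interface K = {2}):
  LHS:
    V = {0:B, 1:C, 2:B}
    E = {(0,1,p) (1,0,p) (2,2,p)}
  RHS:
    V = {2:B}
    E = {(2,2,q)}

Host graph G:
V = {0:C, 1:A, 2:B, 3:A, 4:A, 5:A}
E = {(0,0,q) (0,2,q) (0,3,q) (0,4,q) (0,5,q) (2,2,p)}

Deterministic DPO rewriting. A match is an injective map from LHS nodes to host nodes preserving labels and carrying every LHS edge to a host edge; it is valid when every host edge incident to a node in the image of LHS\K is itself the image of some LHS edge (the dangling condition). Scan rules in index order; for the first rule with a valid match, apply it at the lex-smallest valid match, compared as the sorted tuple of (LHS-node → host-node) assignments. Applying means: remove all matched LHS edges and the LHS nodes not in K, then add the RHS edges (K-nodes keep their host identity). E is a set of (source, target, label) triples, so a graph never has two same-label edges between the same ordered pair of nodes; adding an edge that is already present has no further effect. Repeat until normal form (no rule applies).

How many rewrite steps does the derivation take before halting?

Answer: 3

Derivation:
start.  V:6 E:6  edges: 0-q->0 0-q->2 0-q->3 0-q->4 0-q->5 2-p->2
1. fire R0 via {0↦3, 1↦0, 2↦1, 3↦2}  →  V:5 E:5  edges: 0-q->0 0-q->2 0-q->4 0-q->5 2-p->2
2. fire R0 via {0↦4, 1↦0, 2↦1, 3↦2}  →  V:4 E:4  edges: 0-q->0 0-q->2 0-q->5 2-p->2
3. fire R0 via {0↦5, 1↦0, 2↦1, 3↦2}  →  V:3 E:3  edges: 0-q->0 0-q->2 2-p->2
final graph: no rule applies after step 3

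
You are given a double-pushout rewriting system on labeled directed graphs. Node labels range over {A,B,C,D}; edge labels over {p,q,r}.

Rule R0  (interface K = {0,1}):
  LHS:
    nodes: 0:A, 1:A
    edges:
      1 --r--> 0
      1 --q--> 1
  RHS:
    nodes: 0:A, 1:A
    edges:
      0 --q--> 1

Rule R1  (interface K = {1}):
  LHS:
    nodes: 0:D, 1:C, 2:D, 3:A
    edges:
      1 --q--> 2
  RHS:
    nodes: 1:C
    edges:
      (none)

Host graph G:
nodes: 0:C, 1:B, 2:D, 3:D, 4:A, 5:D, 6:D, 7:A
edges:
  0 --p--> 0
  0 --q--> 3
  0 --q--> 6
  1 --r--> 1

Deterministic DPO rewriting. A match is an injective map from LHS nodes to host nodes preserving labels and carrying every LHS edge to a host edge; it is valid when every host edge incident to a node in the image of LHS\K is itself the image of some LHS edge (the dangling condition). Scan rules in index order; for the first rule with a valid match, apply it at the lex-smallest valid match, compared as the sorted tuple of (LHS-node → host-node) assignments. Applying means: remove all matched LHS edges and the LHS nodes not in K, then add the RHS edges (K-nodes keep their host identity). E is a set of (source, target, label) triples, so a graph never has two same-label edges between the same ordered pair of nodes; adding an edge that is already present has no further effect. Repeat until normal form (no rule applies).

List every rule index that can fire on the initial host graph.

Answer: [R1]

Steps:
R0: no valid match — LHS pattern not found
R1: 8 valid matches — {0↦2, 1↦0, 2↦3, 3↦4}, {0↦2, 1↦0, 2↦3, 3↦7}, {0↦2, 1↦0, 2↦6, 3↦4} (+5 more)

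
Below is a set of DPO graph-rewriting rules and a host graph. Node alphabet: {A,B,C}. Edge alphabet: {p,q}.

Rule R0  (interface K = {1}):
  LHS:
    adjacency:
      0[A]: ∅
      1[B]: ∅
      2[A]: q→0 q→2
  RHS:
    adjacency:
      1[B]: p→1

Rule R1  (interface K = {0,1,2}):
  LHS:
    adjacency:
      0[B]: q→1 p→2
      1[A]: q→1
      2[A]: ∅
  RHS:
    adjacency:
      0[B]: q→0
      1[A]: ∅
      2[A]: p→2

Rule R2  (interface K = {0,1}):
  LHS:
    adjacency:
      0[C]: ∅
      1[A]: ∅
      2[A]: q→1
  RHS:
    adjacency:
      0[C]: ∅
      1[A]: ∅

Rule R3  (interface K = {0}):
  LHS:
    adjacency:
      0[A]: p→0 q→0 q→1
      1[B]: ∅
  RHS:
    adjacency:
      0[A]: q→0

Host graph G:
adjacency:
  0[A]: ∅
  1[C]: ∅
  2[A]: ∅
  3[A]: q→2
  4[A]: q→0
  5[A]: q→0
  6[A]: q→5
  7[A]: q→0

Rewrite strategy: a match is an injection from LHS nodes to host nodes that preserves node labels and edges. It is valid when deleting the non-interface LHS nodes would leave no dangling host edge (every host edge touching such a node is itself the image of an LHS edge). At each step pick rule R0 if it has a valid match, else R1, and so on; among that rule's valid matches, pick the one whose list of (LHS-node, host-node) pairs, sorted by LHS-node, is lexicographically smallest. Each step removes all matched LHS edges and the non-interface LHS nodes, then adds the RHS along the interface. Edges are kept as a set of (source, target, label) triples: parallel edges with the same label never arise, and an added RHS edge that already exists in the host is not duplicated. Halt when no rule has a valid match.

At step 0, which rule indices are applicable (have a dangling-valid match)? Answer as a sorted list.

Answer: [R2]

Derivation:
R0: no valid match — LHS pattern not found
R1: no valid match — LHS pattern not found
R2: 4 valid matches — {0↦1, 1↦0, 2↦4}, {0↦1, 1↦0, 2↦7}, {0↦1, 1↦2, 2↦3} (+1 more)
R3: no valid match — LHS pattern not found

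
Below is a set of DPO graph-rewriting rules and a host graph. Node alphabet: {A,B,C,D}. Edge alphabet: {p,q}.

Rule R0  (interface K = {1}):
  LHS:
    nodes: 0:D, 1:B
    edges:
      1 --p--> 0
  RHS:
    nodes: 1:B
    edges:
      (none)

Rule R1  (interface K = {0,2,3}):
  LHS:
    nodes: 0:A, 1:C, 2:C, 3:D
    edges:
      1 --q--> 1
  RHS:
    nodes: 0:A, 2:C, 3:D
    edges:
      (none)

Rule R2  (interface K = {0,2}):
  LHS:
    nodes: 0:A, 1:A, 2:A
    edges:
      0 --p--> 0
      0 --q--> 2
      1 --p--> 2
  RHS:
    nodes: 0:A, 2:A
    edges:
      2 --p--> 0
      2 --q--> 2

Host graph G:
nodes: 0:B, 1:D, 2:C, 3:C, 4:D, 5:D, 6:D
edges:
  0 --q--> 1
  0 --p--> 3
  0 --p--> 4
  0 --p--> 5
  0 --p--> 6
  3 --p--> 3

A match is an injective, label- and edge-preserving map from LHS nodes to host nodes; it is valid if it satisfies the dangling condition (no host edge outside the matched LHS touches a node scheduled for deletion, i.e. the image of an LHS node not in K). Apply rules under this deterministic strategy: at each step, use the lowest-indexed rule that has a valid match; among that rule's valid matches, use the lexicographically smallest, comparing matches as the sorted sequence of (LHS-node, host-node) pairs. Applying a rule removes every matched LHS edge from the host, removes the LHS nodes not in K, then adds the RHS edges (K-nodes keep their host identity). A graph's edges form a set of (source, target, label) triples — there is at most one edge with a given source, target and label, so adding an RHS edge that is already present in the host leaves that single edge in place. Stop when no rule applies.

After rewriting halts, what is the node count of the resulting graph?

Answer: 4

Steps:
start.  V:7 E:6  edges: 0-q->1 0-p->3 0-p->4 0-p->5 0-p->6 3-p->3
1. fire R0 via {0↦4, 1↦0}  →  V:6 E:5  edges: 0-q->1 0-p->3 0-p->5 0-p->6 3-p->3
2. fire R0 via {0↦5, 1↦0}  →  V:5 E:4  edges: 0-q->1 0-p->3 0-p->6 3-p->3
3. fire R0 via {0↦6, 1↦0}  →  V:4 E:3  edges: 0-q->1 0-p->3 3-p->3
final graph: no rule applies after step 3
NF nodes: {0:B, 1:D, 2:C, 3:C}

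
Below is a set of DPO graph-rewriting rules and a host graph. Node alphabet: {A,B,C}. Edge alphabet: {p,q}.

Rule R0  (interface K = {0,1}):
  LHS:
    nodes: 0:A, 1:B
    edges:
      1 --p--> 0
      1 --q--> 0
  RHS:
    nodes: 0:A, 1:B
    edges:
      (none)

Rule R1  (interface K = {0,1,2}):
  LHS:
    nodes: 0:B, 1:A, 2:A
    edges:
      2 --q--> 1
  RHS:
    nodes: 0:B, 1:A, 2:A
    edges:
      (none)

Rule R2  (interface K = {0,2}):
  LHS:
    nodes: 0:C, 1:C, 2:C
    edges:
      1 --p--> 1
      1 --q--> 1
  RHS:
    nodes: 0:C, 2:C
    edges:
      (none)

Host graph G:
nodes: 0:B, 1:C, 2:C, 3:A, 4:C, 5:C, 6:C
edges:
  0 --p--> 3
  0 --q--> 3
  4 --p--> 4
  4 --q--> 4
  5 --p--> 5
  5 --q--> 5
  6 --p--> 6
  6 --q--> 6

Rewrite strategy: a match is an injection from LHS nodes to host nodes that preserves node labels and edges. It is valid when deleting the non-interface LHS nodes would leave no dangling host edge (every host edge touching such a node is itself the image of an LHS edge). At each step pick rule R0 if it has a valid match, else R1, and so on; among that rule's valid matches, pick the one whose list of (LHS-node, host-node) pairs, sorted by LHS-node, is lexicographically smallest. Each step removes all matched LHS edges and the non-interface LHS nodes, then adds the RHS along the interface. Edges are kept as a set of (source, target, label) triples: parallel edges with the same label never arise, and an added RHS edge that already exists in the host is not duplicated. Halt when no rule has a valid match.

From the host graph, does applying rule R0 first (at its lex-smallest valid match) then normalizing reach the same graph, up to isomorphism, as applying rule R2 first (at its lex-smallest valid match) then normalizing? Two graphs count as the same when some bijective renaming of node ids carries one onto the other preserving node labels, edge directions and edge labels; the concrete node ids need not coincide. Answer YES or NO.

branch R0-first: apply at {0↦3, 1↦0} → |E|=6, then 3 more step(s) → NF |V|=4 |E|=0 V={0:B, 1:C, 2:C, 3:A} E=∅
branch R2-first: apply at {0↦1, 1↦4, 2↦2} → |E|=6, then 3 more step(s) → NF |V|=4 |E|=0 V={0:B, 1:C, 2:C, 3:A} E=∅
graphs isomorphic (equal up to label-preserving node renaming)

Answer: YES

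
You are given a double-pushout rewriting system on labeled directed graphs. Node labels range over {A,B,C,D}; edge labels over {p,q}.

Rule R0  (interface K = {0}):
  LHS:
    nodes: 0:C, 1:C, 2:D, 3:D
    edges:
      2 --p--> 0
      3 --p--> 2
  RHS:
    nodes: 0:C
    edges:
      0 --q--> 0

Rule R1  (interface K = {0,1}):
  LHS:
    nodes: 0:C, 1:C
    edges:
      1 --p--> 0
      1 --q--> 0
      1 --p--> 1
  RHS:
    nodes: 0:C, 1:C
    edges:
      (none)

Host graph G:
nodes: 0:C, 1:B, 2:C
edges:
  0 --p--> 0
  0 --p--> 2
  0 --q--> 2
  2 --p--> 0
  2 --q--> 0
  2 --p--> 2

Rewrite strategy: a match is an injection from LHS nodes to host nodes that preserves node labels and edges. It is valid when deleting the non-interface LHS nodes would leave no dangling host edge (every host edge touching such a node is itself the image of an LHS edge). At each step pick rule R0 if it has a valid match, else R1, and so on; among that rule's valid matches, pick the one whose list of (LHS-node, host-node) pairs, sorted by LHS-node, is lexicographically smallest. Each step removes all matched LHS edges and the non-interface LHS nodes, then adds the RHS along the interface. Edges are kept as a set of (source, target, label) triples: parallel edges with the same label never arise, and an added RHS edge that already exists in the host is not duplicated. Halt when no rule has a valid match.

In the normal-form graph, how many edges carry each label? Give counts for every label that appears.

[0] host  ⇒  3 nodes, 6 edges  {0-p->0 0-p->2 0-q->2 2-p->0 2-q->0 2-p->2}
[1] R1 @ {0↦0, 1↦2}  ⇒  3 nodes, 3 edges  {0-p->0 0-p->2 0-q->2}
[2] R1 @ {0↦2, 1↦0}  ⇒  3 nodes, 0 edges  {∅}
halt: no rule applies after step 2
NF edges: []

Answer: (no edges)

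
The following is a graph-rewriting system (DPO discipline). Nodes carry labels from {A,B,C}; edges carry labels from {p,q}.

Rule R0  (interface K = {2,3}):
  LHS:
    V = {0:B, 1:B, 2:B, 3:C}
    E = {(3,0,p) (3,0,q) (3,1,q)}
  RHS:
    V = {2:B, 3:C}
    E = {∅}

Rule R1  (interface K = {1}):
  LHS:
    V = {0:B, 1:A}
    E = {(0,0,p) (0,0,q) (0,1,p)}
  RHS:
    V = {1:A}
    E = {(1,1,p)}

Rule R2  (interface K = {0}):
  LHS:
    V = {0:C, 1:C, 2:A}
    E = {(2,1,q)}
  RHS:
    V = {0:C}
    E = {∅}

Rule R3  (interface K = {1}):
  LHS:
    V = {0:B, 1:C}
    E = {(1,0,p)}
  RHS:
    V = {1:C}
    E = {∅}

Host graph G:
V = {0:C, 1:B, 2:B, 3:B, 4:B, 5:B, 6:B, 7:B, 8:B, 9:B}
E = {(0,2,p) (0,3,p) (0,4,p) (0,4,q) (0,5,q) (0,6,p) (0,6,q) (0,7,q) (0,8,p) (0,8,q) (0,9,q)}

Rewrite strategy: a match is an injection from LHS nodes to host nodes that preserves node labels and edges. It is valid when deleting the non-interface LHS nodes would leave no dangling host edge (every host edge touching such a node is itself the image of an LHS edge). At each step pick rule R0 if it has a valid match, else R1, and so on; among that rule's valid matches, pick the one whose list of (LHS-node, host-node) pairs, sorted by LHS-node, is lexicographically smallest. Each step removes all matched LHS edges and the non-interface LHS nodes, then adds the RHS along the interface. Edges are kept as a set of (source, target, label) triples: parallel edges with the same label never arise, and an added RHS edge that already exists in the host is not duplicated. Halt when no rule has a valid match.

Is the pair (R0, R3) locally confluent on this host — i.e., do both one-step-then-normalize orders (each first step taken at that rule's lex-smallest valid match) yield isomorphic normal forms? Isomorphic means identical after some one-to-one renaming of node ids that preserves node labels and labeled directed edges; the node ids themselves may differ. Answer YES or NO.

branch R0-first: apply at {0↦4, 1↦5, 2↦1, 3↦0} → |E|=8, then 4 more step(s) → NF |V|=2 |E|=0 V={0:C, 1:B} E=∅
branch R3-first: apply at {0↦2, 1↦0} → |E|=10, then 4 more step(s) → NF |V|=2 |E|=0 V={0:C, 1:B} E=∅
graphs isomorphic (equal up to label-preserving node renaming)

Answer: YES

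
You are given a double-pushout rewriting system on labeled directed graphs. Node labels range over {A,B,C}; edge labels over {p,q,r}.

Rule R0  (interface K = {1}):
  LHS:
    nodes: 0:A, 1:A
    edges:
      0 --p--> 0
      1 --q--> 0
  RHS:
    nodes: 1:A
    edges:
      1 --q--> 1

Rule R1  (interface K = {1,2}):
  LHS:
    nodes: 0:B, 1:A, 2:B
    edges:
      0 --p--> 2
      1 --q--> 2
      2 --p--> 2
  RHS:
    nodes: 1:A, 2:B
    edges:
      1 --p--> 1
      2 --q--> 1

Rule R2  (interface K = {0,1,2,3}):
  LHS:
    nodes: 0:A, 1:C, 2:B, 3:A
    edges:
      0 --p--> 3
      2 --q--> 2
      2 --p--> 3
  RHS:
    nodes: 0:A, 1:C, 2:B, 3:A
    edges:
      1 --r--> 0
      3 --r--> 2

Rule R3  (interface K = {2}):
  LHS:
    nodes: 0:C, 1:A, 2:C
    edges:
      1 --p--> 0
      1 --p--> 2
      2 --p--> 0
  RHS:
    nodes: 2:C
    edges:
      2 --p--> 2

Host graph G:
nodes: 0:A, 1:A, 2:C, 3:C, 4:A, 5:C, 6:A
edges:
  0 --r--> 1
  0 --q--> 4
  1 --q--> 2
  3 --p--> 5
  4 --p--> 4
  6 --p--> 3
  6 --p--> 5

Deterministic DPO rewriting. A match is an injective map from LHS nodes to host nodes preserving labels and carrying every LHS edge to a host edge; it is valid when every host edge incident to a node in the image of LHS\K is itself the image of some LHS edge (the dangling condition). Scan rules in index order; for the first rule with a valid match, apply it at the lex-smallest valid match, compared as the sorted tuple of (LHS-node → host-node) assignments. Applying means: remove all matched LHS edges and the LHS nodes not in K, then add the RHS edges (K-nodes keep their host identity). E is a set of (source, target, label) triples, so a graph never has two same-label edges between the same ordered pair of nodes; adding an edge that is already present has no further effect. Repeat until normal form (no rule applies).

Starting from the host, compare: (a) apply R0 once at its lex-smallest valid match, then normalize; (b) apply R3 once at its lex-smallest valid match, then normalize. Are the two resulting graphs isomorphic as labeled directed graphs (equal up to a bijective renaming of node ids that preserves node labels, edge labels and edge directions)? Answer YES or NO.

Answer: YES

Steps:
branch R0-first: apply at {0↦4, 1↦0} → |E|=6, then 1 more step(s) → NF |V|=4 |E|=4 V={0:A, 1:A, 2:C, 3:C} E=0-q->0 0-r->1 1-q->2 3-p->3
branch R3-first: apply at {0↦5, 1↦6, 2↦3} → |E|=5, then 1 more step(s) → NF |V|=4 |E|=4 V={0:A, 1:A, 2:C, 3:C} E=0-q->0 0-r->1 1-q->2 3-p->3
graphs isomorphic (equal up to label-preserving node renaming)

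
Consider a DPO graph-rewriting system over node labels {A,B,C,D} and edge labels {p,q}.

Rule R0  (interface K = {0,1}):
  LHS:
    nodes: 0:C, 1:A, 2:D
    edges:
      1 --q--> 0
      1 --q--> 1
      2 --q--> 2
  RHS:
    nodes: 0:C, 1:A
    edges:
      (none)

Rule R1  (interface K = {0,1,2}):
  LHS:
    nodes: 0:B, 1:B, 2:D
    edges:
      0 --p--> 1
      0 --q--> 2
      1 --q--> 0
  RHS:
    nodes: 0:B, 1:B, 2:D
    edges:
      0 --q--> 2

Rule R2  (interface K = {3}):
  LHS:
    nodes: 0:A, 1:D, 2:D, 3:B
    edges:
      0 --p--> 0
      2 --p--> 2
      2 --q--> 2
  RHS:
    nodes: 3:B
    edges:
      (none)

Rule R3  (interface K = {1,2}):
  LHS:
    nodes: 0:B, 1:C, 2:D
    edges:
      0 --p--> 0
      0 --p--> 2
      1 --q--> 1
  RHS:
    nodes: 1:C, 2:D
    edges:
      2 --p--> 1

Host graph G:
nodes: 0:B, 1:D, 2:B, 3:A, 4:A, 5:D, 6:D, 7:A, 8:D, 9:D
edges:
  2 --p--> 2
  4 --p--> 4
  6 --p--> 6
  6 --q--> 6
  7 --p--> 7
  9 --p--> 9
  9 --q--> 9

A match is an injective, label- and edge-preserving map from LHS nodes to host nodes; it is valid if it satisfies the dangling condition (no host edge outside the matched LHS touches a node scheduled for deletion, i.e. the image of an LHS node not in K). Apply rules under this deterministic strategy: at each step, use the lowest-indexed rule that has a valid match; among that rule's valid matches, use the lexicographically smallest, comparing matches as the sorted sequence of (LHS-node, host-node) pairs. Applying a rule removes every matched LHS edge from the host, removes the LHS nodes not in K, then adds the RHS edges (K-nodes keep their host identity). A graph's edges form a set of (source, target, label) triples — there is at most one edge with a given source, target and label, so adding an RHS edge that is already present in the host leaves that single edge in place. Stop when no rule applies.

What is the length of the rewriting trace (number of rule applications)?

Answer: 2

Derivation:
start.  V:10 E:7  edges: 2-p->2 4-p->4 6-p->6 6-q->6 7-p->7 9-p->9 9-q->9
1. fire R2 via {0↦4, 1↦1, 2↦6, 3↦0}  →  V:7 E:4  edges: 2-p->2 7-p->7 9-p->9 9-q->9
2. fire R2 via {0↦7, 1↦5, 2↦9, 3↦0}  →  V:4 E:1  edges: 2-p->2
halt: no rule applies after step 2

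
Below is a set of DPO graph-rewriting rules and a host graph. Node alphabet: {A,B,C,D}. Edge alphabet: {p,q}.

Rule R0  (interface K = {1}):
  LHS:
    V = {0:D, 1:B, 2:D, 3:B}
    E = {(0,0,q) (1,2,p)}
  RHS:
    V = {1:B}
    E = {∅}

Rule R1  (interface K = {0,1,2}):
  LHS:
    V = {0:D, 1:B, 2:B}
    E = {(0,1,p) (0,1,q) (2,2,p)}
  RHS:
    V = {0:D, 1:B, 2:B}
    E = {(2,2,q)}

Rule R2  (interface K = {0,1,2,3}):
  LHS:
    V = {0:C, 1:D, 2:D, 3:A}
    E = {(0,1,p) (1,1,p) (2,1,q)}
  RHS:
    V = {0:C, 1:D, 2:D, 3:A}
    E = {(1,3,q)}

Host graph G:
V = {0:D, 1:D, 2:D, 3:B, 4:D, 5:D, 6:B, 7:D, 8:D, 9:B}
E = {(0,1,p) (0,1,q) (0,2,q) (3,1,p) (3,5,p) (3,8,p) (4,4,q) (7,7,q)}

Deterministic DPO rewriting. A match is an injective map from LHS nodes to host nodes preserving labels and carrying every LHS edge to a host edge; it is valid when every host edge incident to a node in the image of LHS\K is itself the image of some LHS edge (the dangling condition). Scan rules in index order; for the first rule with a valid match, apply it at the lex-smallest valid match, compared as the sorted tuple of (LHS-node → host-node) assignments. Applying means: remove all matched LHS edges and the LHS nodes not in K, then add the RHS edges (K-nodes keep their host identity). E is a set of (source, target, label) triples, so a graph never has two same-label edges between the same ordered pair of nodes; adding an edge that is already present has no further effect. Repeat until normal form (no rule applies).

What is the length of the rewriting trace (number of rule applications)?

Answer: 2

Steps:
initial: |V|=10 |E|=8  E = 0-p->1 0-q->1 0-q->2 3-p->1 3-p->5 3-p->8 4-q->4 7-q->7
step 1: apply R0 at {0↦4, 1↦3, 2↦5, 3↦6}  → |V|=7 |E|=6  E = 0-p->1 0-q->1 0-q->2 3-p->1 3-p->8 7-q->7
step 2: apply R0 at {0↦7, 1↦3, 2↦8, 3↦9}  → |V|=4 |E|=4  E = 0-p->1 0-q->1 0-q->2 3-p->1
normal form: no rule applies after step 2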